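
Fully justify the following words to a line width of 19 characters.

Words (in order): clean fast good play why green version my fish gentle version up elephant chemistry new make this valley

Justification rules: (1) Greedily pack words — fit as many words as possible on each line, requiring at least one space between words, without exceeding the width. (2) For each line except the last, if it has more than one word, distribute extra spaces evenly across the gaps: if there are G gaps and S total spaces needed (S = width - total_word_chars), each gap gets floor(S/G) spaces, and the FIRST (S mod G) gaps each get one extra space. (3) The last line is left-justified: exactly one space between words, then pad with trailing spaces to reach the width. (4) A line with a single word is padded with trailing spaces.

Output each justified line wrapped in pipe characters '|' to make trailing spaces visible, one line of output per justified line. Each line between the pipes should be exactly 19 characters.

Answer: |clean   fast   good|
|play    why   green|
|version   my   fish|
|gentle  version  up|
|elephant  chemistry|
|new    make    this|
|valley             |

Derivation:
Line 1: ['clean', 'fast', 'good'] (min_width=15, slack=4)
Line 2: ['play', 'why', 'green'] (min_width=14, slack=5)
Line 3: ['version', 'my', 'fish'] (min_width=15, slack=4)
Line 4: ['gentle', 'version', 'up'] (min_width=17, slack=2)
Line 5: ['elephant', 'chemistry'] (min_width=18, slack=1)
Line 6: ['new', 'make', 'this'] (min_width=13, slack=6)
Line 7: ['valley'] (min_width=6, slack=13)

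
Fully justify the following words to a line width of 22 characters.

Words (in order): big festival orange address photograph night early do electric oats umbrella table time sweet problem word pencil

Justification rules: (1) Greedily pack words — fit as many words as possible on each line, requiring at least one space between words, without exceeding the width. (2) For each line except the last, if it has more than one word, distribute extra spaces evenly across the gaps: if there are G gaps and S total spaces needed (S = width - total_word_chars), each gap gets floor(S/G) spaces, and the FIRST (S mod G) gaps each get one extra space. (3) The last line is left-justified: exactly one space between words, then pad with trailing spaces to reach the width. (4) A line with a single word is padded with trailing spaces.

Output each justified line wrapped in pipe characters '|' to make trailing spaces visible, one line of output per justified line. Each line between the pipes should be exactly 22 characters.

Line 1: ['big', 'festival', 'orange'] (min_width=19, slack=3)
Line 2: ['address', 'photograph'] (min_width=18, slack=4)
Line 3: ['night', 'early', 'do'] (min_width=14, slack=8)
Line 4: ['electric', 'oats', 'umbrella'] (min_width=22, slack=0)
Line 5: ['table', 'time', 'sweet'] (min_width=16, slack=6)
Line 6: ['problem', 'word', 'pencil'] (min_width=19, slack=3)

Answer: |big   festival  orange|
|address     photograph|
|night     early     do|
|electric oats umbrella|
|table    time    sweet|
|problem word pencil   |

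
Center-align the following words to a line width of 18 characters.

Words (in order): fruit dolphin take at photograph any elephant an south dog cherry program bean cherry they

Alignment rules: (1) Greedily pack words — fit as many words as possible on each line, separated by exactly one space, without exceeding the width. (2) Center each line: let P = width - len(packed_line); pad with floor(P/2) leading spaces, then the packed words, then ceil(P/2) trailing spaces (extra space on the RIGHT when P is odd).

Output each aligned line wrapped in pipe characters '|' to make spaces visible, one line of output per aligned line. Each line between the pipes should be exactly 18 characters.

Line 1: ['fruit', 'dolphin', 'take'] (min_width=18, slack=0)
Line 2: ['at', 'photograph', 'any'] (min_width=17, slack=1)
Line 3: ['elephant', 'an', 'south'] (min_width=17, slack=1)
Line 4: ['dog', 'cherry', 'program'] (min_width=18, slack=0)
Line 5: ['bean', 'cherry', 'they'] (min_width=16, slack=2)

Answer: |fruit dolphin take|
|at photograph any |
|elephant an south |
|dog cherry program|
| bean cherry they |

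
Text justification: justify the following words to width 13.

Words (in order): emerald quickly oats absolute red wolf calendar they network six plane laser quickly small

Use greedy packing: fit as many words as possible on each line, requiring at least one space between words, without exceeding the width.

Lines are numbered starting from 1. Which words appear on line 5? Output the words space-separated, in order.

Line 1: ['emerald'] (min_width=7, slack=6)
Line 2: ['quickly', 'oats'] (min_width=12, slack=1)
Line 3: ['absolute', 'red'] (min_width=12, slack=1)
Line 4: ['wolf', 'calendar'] (min_width=13, slack=0)
Line 5: ['they', 'network'] (min_width=12, slack=1)
Line 6: ['six', 'plane'] (min_width=9, slack=4)
Line 7: ['laser', 'quickly'] (min_width=13, slack=0)
Line 8: ['small'] (min_width=5, slack=8)

Answer: they network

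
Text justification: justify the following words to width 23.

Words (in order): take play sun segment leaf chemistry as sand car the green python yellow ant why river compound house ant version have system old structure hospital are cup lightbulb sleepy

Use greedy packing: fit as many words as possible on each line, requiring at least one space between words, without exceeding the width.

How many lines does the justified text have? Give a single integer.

Answer: 8

Derivation:
Line 1: ['take', 'play', 'sun', 'segment'] (min_width=21, slack=2)
Line 2: ['leaf', 'chemistry', 'as', 'sand'] (min_width=22, slack=1)
Line 3: ['car', 'the', 'green', 'python'] (min_width=20, slack=3)
Line 4: ['yellow', 'ant', 'why', 'river'] (min_width=20, slack=3)
Line 5: ['compound', 'house', 'ant'] (min_width=18, slack=5)
Line 6: ['version', 'have', 'system', 'old'] (min_width=23, slack=0)
Line 7: ['structure', 'hospital', 'are'] (min_width=22, slack=1)
Line 8: ['cup', 'lightbulb', 'sleepy'] (min_width=20, slack=3)
Total lines: 8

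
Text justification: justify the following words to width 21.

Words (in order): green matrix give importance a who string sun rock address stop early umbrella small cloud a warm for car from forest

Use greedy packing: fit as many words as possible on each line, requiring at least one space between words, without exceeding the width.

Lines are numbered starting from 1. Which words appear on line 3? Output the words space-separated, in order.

Answer: string sun rock

Derivation:
Line 1: ['green', 'matrix', 'give'] (min_width=17, slack=4)
Line 2: ['importance', 'a', 'who'] (min_width=16, slack=5)
Line 3: ['string', 'sun', 'rock'] (min_width=15, slack=6)
Line 4: ['address', 'stop', 'early'] (min_width=18, slack=3)
Line 5: ['umbrella', 'small', 'cloud'] (min_width=20, slack=1)
Line 6: ['a', 'warm', 'for', 'car', 'from'] (min_width=19, slack=2)
Line 7: ['forest'] (min_width=6, slack=15)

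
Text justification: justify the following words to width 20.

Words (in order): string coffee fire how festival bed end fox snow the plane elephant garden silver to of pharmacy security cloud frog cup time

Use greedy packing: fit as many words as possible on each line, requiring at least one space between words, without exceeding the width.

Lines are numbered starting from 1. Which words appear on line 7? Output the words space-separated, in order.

Line 1: ['string', 'coffee', 'fire'] (min_width=18, slack=2)
Line 2: ['how', 'festival', 'bed', 'end'] (min_width=20, slack=0)
Line 3: ['fox', 'snow', 'the', 'plane'] (min_width=18, slack=2)
Line 4: ['elephant', 'garden'] (min_width=15, slack=5)
Line 5: ['silver', 'to', 'of'] (min_width=12, slack=8)
Line 6: ['pharmacy', 'security'] (min_width=17, slack=3)
Line 7: ['cloud', 'frog', 'cup', 'time'] (min_width=19, slack=1)

Answer: cloud frog cup time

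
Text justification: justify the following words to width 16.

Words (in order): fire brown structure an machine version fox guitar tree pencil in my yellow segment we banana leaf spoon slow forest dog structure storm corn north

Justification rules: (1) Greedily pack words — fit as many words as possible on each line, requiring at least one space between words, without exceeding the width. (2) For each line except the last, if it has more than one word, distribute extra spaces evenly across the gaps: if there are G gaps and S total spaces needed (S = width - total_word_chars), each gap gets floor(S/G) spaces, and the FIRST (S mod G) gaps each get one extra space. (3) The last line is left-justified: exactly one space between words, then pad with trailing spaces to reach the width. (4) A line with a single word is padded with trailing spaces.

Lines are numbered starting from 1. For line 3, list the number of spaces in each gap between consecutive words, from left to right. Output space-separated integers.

Answer: 2

Derivation:
Line 1: ['fire', 'brown'] (min_width=10, slack=6)
Line 2: ['structure', 'an'] (min_width=12, slack=4)
Line 3: ['machine', 'version'] (min_width=15, slack=1)
Line 4: ['fox', 'guitar', 'tree'] (min_width=15, slack=1)
Line 5: ['pencil', 'in', 'my'] (min_width=12, slack=4)
Line 6: ['yellow', 'segment'] (min_width=14, slack=2)
Line 7: ['we', 'banana', 'leaf'] (min_width=14, slack=2)
Line 8: ['spoon', 'slow'] (min_width=10, slack=6)
Line 9: ['forest', 'dog'] (min_width=10, slack=6)
Line 10: ['structure', 'storm'] (min_width=15, slack=1)
Line 11: ['corn', 'north'] (min_width=10, slack=6)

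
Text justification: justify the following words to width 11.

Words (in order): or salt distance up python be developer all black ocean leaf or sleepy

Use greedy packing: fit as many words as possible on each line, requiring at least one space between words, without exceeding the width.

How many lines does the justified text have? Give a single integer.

Answer: 7

Derivation:
Line 1: ['or', 'salt'] (min_width=7, slack=4)
Line 2: ['distance', 'up'] (min_width=11, slack=0)
Line 3: ['python', 'be'] (min_width=9, slack=2)
Line 4: ['developer'] (min_width=9, slack=2)
Line 5: ['all', 'black'] (min_width=9, slack=2)
Line 6: ['ocean', 'leaf'] (min_width=10, slack=1)
Line 7: ['or', 'sleepy'] (min_width=9, slack=2)
Total lines: 7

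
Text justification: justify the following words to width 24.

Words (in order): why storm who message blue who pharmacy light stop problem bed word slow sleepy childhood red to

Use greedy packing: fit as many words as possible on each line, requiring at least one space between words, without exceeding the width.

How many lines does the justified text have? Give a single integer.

Line 1: ['why', 'storm', 'who', 'message'] (min_width=21, slack=3)
Line 2: ['blue', 'who', 'pharmacy', 'light'] (min_width=23, slack=1)
Line 3: ['stop', 'problem', 'bed', 'word'] (min_width=21, slack=3)
Line 4: ['slow', 'sleepy', 'childhood'] (min_width=21, slack=3)
Line 5: ['red', 'to'] (min_width=6, slack=18)
Total lines: 5

Answer: 5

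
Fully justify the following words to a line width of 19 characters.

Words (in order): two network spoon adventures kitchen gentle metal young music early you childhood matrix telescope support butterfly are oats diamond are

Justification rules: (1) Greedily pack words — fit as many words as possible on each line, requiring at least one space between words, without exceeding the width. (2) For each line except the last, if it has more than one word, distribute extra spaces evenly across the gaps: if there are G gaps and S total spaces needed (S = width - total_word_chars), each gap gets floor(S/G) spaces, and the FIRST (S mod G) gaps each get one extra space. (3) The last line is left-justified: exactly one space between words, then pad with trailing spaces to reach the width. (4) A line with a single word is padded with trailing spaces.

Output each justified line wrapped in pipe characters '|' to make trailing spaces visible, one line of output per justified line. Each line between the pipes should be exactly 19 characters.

Line 1: ['two', 'network', 'spoon'] (min_width=17, slack=2)
Line 2: ['adventures', 'kitchen'] (min_width=18, slack=1)
Line 3: ['gentle', 'metal', 'young'] (min_width=18, slack=1)
Line 4: ['music', 'early', 'you'] (min_width=15, slack=4)
Line 5: ['childhood', 'matrix'] (min_width=16, slack=3)
Line 6: ['telescope', 'support'] (min_width=17, slack=2)
Line 7: ['butterfly', 'are', 'oats'] (min_width=18, slack=1)
Line 8: ['diamond', 'are'] (min_width=11, slack=8)

Answer: |two  network  spoon|
|adventures  kitchen|
|gentle  metal young|
|music   early   you|
|childhood    matrix|
|telescope   support|
|butterfly  are oats|
|diamond are        |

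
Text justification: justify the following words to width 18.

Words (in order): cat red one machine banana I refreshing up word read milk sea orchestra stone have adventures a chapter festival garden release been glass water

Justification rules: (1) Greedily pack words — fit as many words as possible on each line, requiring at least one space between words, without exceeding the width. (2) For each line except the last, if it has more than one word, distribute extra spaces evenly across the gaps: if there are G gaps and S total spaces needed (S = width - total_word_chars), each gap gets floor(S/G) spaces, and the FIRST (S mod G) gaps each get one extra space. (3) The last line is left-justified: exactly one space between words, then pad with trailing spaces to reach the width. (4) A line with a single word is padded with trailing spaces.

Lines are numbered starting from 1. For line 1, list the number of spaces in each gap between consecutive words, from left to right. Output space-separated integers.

Line 1: ['cat', 'red', 'one'] (min_width=11, slack=7)
Line 2: ['machine', 'banana', 'I'] (min_width=16, slack=2)
Line 3: ['refreshing', 'up', 'word'] (min_width=18, slack=0)
Line 4: ['read', 'milk', 'sea'] (min_width=13, slack=5)
Line 5: ['orchestra', 'stone'] (min_width=15, slack=3)
Line 6: ['have', 'adventures', 'a'] (min_width=17, slack=1)
Line 7: ['chapter', 'festival'] (min_width=16, slack=2)
Line 8: ['garden', 'release'] (min_width=14, slack=4)
Line 9: ['been', 'glass', 'water'] (min_width=16, slack=2)

Answer: 5 4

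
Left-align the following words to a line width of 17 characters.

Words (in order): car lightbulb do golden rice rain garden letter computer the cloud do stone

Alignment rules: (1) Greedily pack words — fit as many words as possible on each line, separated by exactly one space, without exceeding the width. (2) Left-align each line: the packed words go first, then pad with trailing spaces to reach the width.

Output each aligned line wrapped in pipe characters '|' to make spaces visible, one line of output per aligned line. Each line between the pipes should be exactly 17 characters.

Answer: |car lightbulb do |
|golden rice rain |
|garden letter    |
|computer the     |
|cloud do stone   |

Derivation:
Line 1: ['car', 'lightbulb', 'do'] (min_width=16, slack=1)
Line 2: ['golden', 'rice', 'rain'] (min_width=16, slack=1)
Line 3: ['garden', 'letter'] (min_width=13, slack=4)
Line 4: ['computer', 'the'] (min_width=12, slack=5)
Line 5: ['cloud', 'do', 'stone'] (min_width=14, slack=3)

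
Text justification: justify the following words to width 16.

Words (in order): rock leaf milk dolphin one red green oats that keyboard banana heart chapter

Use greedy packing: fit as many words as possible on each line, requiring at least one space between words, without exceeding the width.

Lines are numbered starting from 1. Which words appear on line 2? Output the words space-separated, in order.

Answer: dolphin one red

Derivation:
Line 1: ['rock', 'leaf', 'milk'] (min_width=14, slack=2)
Line 2: ['dolphin', 'one', 'red'] (min_width=15, slack=1)
Line 3: ['green', 'oats', 'that'] (min_width=15, slack=1)
Line 4: ['keyboard', 'banana'] (min_width=15, slack=1)
Line 5: ['heart', 'chapter'] (min_width=13, slack=3)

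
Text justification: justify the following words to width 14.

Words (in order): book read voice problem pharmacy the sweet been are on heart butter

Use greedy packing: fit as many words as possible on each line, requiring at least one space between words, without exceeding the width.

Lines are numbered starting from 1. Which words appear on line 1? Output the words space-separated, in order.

Line 1: ['book', 'read'] (min_width=9, slack=5)
Line 2: ['voice', 'problem'] (min_width=13, slack=1)
Line 3: ['pharmacy', 'the'] (min_width=12, slack=2)
Line 4: ['sweet', 'been', 'are'] (min_width=14, slack=0)
Line 5: ['on', 'heart'] (min_width=8, slack=6)
Line 6: ['butter'] (min_width=6, slack=8)

Answer: book read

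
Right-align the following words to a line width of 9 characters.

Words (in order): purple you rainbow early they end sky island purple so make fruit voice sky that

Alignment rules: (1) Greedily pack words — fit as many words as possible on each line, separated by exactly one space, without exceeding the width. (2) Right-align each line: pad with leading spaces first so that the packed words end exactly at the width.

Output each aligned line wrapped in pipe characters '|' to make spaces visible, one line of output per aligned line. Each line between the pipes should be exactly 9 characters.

Answer: |   purple|
|      you|
|  rainbow|
|    early|
| they end|
|      sky|
|   island|
|purple so|
|     make|
|    fruit|
|voice sky|
|     that|

Derivation:
Line 1: ['purple'] (min_width=6, slack=3)
Line 2: ['you'] (min_width=3, slack=6)
Line 3: ['rainbow'] (min_width=7, slack=2)
Line 4: ['early'] (min_width=5, slack=4)
Line 5: ['they', 'end'] (min_width=8, slack=1)
Line 6: ['sky'] (min_width=3, slack=6)
Line 7: ['island'] (min_width=6, slack=3)
Line 8: ['purple', 'so'] (min_width=9, slack=0)
Line 9: ['make'] (min_width=4, slack=5)
Line 10: ['fruit'] (min_width=5, slack=4)
Line 11: ['voice', 'sky'] (min_width=9, slack=0)
Line 12: ['that'] (min_width=4, slack=5)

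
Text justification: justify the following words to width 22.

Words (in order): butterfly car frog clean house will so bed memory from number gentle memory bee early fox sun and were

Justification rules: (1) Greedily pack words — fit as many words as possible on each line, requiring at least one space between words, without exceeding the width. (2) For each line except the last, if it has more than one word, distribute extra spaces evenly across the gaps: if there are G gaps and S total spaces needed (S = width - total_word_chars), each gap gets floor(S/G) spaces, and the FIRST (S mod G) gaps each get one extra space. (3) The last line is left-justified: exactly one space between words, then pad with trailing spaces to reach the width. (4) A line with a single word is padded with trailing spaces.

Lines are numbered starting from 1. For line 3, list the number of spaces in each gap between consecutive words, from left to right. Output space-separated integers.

Answer: 1 1 1

Derivation:
Line 1: ['butterfly', 'car', 'frog'] (min_width=18, slack=4)
Line 2: ['clean', 'house', 'will', 'so'] (min_width=19, slack=3)
Line 3: ['bed', 'memory', 'from', 'number'] (min_width=22, slack=0)
Line 4: ['gentle', 'memory', 'bee'] (min_width=17, slack=5)
Line 5: ['early', 'fox', 'sun', 'and', 'were'] (min_width=22, slack=0)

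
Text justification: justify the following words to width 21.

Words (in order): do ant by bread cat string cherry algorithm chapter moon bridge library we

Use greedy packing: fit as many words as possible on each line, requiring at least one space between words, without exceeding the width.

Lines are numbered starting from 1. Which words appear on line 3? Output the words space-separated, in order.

Answer: algorithm chapter

Derivation:
Line 1: ['do', 'ant', 'by', 'bread', 'cat'] (min_width=19, slack=2)
Line 2: ['string', 'cherry'] (min_width=13, slack=8)
Line 3: ['algorithm', 'chapter'] (min_width=17, slack=4)
Line 4: ['moon', 'bridge', 'library'] (min_width=19, slack=2)
Line 5: ['we'] (min_width=2, slack=19)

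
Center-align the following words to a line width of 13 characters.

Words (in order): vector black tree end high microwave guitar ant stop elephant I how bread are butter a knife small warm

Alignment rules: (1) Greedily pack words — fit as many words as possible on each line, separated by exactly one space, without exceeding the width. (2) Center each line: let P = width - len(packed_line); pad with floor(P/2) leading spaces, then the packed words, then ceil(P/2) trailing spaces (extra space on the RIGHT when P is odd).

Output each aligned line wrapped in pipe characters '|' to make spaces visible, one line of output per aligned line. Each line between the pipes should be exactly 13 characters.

Answer: |vector black |
|tree end high|
|  microwave  |
| guitar ant  |
|stop elephant|
| I how bread |
|are butter a |
| knife small |
|    warm     |

Derivation:
Line 1: ['vector', 'black'] (min_width=12, slack=1)
Line 2: ['tree', 'end', 'high'] (min_width=13, slack=0)
Line 3: ['microwave'] (min_width=9, slack=4)
Line 4: ['guitar', 'ant'] (min_width=10, slack=3)
Line 5: ['stop', 'elephant'] (min_width=13, slack=0)
Line 6: ['I', 'how', 'bread'] (min_width=11, slack=2)
Line 7: ['are', 'butter', 'a'] (min_width=12, slack=1)
Line 8: ['knife', 'small'] (min_width=11, slack=2)
Line 9: ['warm'] (min_width=4, slack=9)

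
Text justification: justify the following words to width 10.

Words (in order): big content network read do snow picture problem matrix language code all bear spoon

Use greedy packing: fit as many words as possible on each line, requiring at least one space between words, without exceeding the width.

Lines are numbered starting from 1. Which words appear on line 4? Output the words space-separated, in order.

Line 1: ['big'] (min_width=3, slack=7)
Line 2: ['content'] (min_width=7, slack=3)
Line 3: ['network'] (min_width=7, slack=3)
Line 4: ['read', 'do'] (min_width=7, slack=3)
Line 5: ['snow'] (min_width=4, slack=6)
Line 6: ['picture'] (min_width=7, slack=3)
Line 7: ['problem'] (min_width=7, slack=3)
Line 8: ['matrix'] (min_width=6, slack=4)
Line 9: ['language'] (min_width=8, slack=2)
Line 10: ['code', 'all'] (min_width=8, slack=2)
Line 11: ['bear', 'spoon'] (min_width=10, slack=0)

Answer: read do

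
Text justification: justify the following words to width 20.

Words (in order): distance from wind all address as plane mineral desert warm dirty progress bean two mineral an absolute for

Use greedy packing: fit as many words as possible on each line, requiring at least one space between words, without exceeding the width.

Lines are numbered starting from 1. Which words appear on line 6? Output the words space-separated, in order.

Answer: absolute for

Derivation:
Line 1: ['distance', 'from', 'wind'] (min_width=18, slack=2)
Line 2: ['all', 'address', 'as', 'plane'] (min_width=20, slack=0)
Line 3: ['mineral', 'desert', 'warm'] (min_width=19, slack=1)
Line 4: ['dirty', 'progress', 'bean'] (min_width=19, slack=1)
Line 5: ['two', 'mineral', 'an'] (min_width=14, slack=6)
Line 6: ['absolute', 'for'] (min_width=12, slack=8)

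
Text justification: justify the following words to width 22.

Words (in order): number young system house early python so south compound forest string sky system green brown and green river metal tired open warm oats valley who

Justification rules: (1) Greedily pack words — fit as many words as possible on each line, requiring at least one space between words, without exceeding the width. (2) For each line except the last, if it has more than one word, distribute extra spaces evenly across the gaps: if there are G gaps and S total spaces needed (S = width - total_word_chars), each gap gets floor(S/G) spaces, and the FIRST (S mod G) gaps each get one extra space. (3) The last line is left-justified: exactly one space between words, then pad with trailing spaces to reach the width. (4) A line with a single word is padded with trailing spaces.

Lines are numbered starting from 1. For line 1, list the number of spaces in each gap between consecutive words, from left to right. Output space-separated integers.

Line 1: ['number', 'young', 'system'] (min_width=19, slack=3)
Line 2: ['house', 'early', 'python', 'so'] (min_width=21, slack=1)
Line 3: ['south', 'compound', 'forest'] (min_width=21, slack=1)
Line 4: ['string', 'sky', 'system'] (min_width=17, slack=5)
Line 5: ['green', 'brown', 'and', 'green'] (min_width=21, slack=1)
Line 6: ['river', 'metal', 'tired', 'open'] (min_width=22, slack=0)
Line 7: ['warm', 'oats', 'valley', 'who'] (min_width=20, slack=2)

Answer: 3 2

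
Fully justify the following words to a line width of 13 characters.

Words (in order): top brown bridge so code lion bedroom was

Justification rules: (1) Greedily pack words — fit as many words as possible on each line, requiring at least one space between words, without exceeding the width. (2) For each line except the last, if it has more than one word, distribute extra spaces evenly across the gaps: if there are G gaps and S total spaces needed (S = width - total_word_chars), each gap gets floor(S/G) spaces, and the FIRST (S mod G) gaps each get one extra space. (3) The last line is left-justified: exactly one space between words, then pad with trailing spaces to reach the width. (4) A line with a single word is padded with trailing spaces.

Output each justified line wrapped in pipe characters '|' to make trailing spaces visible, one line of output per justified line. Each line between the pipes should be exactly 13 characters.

Line 1: ['top', 'brown'] (min_width=9, slack=4)
Line 2: ['bridge', 'so'] (min_width=9, slack=4)
Line 3: ['code', 'lion'] (min_width=9, slack=4)
Line 4: ['bedroom', 'was'] (min_width=11, slack=2)

Answer: |top     brown|
|bridge     so|
|code     lion|
|bedroom was  |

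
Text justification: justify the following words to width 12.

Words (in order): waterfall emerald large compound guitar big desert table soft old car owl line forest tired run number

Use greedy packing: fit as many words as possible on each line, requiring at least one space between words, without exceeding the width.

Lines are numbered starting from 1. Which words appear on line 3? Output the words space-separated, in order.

Answer: large

Derivation:
Line 1: ['waterfall'] (min_width=9, slack=3)
Line 2: ['emerald'] (min_width=7, slack=5)
Line 3: ['large'] (min_width=5, slack=7)
Line 4: ['compound'] (min_width=8, slack=4)
Line 5: ['guitar', 'big'] (min_width=10, slack=2)
Line 6: ['desert', 'table'] (min_width=12, slack=0)
Line 7: ['soft', 'old', 'car'] (min_width=12, slack=0)
Line 8: ['owl', 'line'] (min_width=8, slack=4)
Line 9: ['forest', 'tired'] (min_width=12, slack=0)
Line 10: ['run', 'number'] (min_width=10, slack=2)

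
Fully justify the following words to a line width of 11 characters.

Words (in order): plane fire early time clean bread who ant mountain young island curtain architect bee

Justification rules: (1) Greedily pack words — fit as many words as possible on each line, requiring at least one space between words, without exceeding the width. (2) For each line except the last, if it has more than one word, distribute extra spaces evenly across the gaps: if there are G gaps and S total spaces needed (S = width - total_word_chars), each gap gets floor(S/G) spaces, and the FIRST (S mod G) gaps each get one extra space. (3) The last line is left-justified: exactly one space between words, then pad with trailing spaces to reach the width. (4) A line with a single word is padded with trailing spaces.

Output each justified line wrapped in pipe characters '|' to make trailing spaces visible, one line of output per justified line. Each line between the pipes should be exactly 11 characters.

Answer: |plane  fire|
|early  time|
|clean bread|
|who     ant|
|mountain   |
|young      |
|island     |
|curtain    |
|architect  |
|bee        |

Derivation:
Line 1: ['plane', 'fire'] (min_width=10, slack=1)
Line 2: ['early', 'time'] (min_width=10, slack=1)
Line 3: ['clean', 'bread'] (min_width=11, slack=0)
Line 4: ['who', 'ant'] (min_width=7, slack=4)
Line 5: ['mountain'] (min_width=8, slack=3)
Line 6: ['young'] (min_width=5, slack=6)
Line 7: ['island'] (min_width=6, slack=5)
Line 8: ['curtain'] (min_width=7, slack=4)
Line 9: ['architect'] (min_width=9, slack=2)
Line 10: ['bee'] (min_width=3, slack=8)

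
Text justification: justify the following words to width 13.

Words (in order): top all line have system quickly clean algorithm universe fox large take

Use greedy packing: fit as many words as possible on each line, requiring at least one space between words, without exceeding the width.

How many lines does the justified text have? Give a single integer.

Answer: 6

Derivation:
Line 1: ['top', 'all', 'line'] (min_width=12, slack=1)
Line 2: ['have', 'system'] (min_width=11, slack=2)
Line 3: ['quickly', 'clean'] (min_width=13, slack=0)
Line 4: ['algorithm'] (min_width=9, slack=4)
Line 5: ['universe', 'fox'] (min_width=12, slack=1)
Line 6: ['large', 'take'] (min_width=10, slack=3)
Total lines: 6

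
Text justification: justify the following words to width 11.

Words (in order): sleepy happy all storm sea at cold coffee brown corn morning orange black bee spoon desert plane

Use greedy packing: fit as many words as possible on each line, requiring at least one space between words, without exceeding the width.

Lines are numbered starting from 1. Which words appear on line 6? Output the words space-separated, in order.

Line 1: ['sleepy'] (min_width=6, slack=5)
Line 2: ['happy', 'all'] (min_width=9, slack=2)
Line 3: ['storm', 'sea'] (min_width=9, slack=2)
Line 4: ['at', 'cold'] (min_width=7, slack=4)
Line 5: ['coffee'] (min_width=6, slack=5)
Line 6: ['brown', 'corn'] (min_width=10, slack=1)
Line 7: ['morning'] (min_width=7, slack=4)
Line 8: ['orange'] (min_width=6, slack=5)
Line 9: ['black', 'bee'] (min_width=9, slack=2)
Line 10: ['spoon'] (min_width=5, slack=6)
Line 11: ['desert'] (min_width=6, slack=5)
Line 12: ['plane'] (min_width=5, slack=6)

Answer: brown corn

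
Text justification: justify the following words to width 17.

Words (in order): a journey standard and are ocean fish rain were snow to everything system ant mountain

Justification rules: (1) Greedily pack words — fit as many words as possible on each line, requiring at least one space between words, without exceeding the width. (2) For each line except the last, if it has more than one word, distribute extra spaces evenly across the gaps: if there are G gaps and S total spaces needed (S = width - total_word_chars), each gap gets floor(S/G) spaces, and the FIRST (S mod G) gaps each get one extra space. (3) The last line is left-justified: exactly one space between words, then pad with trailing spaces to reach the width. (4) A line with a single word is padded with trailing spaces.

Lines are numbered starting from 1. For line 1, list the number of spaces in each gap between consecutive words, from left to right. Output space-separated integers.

Line 1: ['a', 'journey'] (min_width=9, slack=8)
Line 2: ['standard', 'and', 'are'] (min_width=16, slack=1)
Line 3: ['ocean', 'fish', 'rain'] (min_width=15, slack=2)
Line 4: ['were', 'snow', 'to'] (min_width=12, slack=5)
Line 5: ['everything', 'system'] (min_width=17, slack=0)
Line 6: ['ant', 'mountain'] (min_width=12, slack=5)

Answer: 9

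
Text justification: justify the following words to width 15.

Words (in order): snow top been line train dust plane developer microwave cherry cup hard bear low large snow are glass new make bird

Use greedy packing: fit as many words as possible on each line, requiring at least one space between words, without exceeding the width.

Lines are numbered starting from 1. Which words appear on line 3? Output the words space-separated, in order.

Line 1: ['snow', 'top', 'been'] (min_width=13, slack=2)
Line 2: ['line', 'train', 'dust'] (min_width=15, slack=0)
Line 3: ['plane', 'developer'] (min_width=15, slack=0)
Line 4: ['microwave'] (min_width=9, slack=6)
Line 5: ['cherry', 'cup', 'hard'] (min_width=15, slack=0)
Line 6: ['bear', 'low', 'large'] (min_width=14, slack=1)
Line 7: ['snow', 'are', 'glass'] (min_width=14, slack=1)
Line 8: ['new', 'make', 'bird'] (min_width=13, slack=2)

Answer: plane developer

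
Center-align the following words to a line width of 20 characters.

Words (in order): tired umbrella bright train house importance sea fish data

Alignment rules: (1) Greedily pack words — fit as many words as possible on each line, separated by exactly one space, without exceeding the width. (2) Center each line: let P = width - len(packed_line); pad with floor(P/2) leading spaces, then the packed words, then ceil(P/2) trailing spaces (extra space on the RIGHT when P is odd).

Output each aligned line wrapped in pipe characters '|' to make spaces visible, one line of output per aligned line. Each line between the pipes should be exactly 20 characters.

Line 1: ['tired', 'umbrella'] (min_width=14, slack=6)
Line 2: ['bright', 'train', 'house'] (min_width=18, slack=2)
Line 3: ['importance', 'sea', 'fish'] (min_width=19, slack=1)
Line 4: ['data'] (min_width=4, slack=16)

Answer: |   tired umbrella   |
| bright train house |
|importance sea fish |
|        data        |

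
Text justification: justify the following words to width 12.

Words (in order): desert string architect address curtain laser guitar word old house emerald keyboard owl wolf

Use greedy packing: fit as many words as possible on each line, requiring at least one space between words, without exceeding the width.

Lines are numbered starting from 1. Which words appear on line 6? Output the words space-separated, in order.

Answer: laser guitar

Derivation:
Line 1: ['desert'] (min_width=6, slack=6)
Line 2: ['string'] (min_width=6, slack=6)
Line 3: ['architect'] (min_width=9, slack=3)
Line 4: ['address'] (min_width=7, slack=5)
Line 5: ['curtain'] (min_width=7, slack=5)
Line 6: ['laser', 'guitar'] (min_width=12, slack=0)
Line 7: ['word', 'old'] (min_width=8, slack=4)
Line 8: ['house'] (min_width=5, slack=7)
Line 9: ['emerald'] (min_width=7, slack=5)
Line 10: ['keyboard', 'owl'] (min_width=12, slack=0)
Line 11: ['wolf'] (min_width=4, slack=8)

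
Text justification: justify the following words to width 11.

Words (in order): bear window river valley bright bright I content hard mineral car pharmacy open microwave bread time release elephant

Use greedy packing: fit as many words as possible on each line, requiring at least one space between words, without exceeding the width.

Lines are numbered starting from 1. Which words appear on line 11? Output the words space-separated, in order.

Answer: microwave

Derivation:
Line 1: ['bear', 'window'] (min_width=11, slack=0)
Line 2: ['river'] (min_width=5, slack=6)
Line 3: ['valley'] (min_width=6, slack=5)
Line 4: ['bright'] (min_width=6, slack=5)
Line 5: ['bright', 'I'] (min_width=8, slack=3)
Line 6: ['content'] (min_width=7, slack=4)
Line 7: ['hard'] (min_width=4, slack=7)
Line 8: ['mineral', 'car'] (min_width=11, slack=0)
Line 9: ['pharmacy'] (min_width=8, slack=3)
Line 10: ['open'] (min_width=4, slack=7)
Line 11: ['microwave'] (min_width=9, slack=2)
Line 12: ['bread', 'time'] (min_width=10, slack=1)
Line 13: ['release'] (min_width=7, slack=4)
Line 14: ['elephant'] (min_width=8, slack=3)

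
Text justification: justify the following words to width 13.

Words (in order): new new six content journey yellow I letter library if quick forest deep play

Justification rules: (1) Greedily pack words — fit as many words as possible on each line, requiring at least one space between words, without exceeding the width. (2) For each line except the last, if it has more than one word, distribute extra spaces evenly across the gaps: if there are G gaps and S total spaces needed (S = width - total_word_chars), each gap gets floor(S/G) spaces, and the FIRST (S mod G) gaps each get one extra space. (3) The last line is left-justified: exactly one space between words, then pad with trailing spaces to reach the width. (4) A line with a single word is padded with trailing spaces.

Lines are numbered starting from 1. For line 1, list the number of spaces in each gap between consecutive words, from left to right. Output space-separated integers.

Answer: 2 2

Derivation:
Line 1: ['new', 'new', 'six'] (min_width=11, slack=2)
Line 2: ['content'] (min_width=7, slack=6)
Line 3: ['journey'] (min_width=7, slack=6)
Line 4: ['yellow', 'I'] (min_width=8, slack=5)
Line 5: ['letter'] (min_width=6, slack=7)
Line 6: ['library', 'if'] (min_width=10, slack=3)
Line 7: ['quick', 'forest'] (min_width=12, slack=1)
Line 8: ['deep', 'play'] (min_width=9, slack=4)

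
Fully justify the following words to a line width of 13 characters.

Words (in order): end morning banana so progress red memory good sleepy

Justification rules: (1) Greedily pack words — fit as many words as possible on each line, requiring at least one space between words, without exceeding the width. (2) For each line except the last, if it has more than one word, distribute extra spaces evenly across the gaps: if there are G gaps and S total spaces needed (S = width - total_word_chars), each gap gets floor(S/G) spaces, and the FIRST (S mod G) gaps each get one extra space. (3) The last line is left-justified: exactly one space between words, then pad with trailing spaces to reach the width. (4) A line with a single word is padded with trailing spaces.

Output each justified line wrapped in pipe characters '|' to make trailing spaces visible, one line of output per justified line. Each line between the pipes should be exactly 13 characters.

Line 1: ['end', 'morning'] (min_width=11, slack=2)
Line 2: ['banana', 'so'] (min_width=9, slack=4)
Line 3: ['progress', 'red'] (min_width=12, slack=1)
Line 4: ['memory', 'good'] (min_width=11, slack=2)
Line 5: ['sleepy'] (min_width=6, slack=7)

Answer: |end   morning|
|banana     so|
|progress  red|
|memory   good|
|sleepy       |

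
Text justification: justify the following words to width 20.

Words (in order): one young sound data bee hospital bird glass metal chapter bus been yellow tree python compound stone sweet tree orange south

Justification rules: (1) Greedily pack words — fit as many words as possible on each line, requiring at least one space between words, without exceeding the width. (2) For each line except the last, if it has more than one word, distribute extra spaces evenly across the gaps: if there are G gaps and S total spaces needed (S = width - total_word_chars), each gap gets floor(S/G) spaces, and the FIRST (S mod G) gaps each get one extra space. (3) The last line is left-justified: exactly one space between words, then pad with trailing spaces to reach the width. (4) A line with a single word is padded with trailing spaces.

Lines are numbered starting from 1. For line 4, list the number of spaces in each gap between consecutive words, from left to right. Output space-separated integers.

Line 1: ['one', 'young', 'sound', 'data'] (min_width=20, slack=0)
Line 2: ['bee', 'hospital', 'bird'] (min_width=17, slack=3)
Line 3: ['glass', 'metal', 'chapter'] (min_width=19, slack=1)
Line 4: ['bus', 'been', 'yellow', 'tree'] (min_width=20, slack=0)
Line 5: ['python', 'compound'] (min_width=15, slack=5)
Line 6: ['stone', 'sweet', 'tree'] (min_width=16, slack=4)
Line 7: ['orange', 'south'] (min_width=12, slack=8)

Answer: 1 1 1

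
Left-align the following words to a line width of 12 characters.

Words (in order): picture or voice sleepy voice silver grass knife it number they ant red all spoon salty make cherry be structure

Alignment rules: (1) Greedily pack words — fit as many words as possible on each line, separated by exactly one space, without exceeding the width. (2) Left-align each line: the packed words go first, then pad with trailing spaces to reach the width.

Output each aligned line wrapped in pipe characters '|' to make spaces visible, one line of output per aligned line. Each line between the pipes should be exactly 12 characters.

Line 1: ['picture', 'or'] (min_width=10, slack=2)
Line 2: ['voice', 'sleepy'] (min_width=12, slack=0)
Line 3: ['voice', 'silver'] (min_width=12, slack=0)
Line 4: ['grass', 'knife'] (min_width=11, slack=1)
Line 5: ['it', 'number'] (min_width=9, slack=3)
Line 6: ['they', 'ant', 'red'] (min_width=12, slack=0)
Line 7: ['all', 'spoon'] (min_width=9, slack=3)
Line 8: ['salty', 'make'] (min_width=10, slack=2)
Line 9: ['cherry', 'be'] (min_width=9, slack=3)
Line 10: ['structure'] (min_width=9, slack=3)

Answer: |picture or  |
|voice sleepy|
|voice silver|
|grass knife |
|it number   |
|they ant red|
|all spoon   |
|salty make  |
|cherry be   |
|structure   |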